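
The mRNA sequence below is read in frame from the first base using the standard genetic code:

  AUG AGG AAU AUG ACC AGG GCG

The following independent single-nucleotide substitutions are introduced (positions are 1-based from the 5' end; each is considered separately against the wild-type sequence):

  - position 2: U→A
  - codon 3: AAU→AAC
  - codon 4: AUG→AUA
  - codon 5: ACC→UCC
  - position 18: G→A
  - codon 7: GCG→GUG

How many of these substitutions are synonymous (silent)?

2

Codon 1: AUG (Met) → AAG (Lys) — missense.
Codon 3: AAU (Asn) → AAC (Asn) — synonymous.
Codon 4: AUG (Met) → AUA (Ile) — missense.
Codon 5: ACC (Thr) → UCC (Ser) — missense.
Codon 6: AGG (Arg) → AGA (Arg) — synonymous.
Codon 7: GCG (Ala) → GUG (Val) — missense.
Synonymous: 2 of 6.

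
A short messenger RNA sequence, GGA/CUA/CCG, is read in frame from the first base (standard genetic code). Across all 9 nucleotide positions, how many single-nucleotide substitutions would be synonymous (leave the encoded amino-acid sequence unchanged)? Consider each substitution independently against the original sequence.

10

Codon 1 (GGA, Gly): 3 synonymous substitutions.
Codon 2 (CUA, Leu): 4 synonymous substitutions.
Codon 3 (CCG, Pro): 3 synonymous substitutions.
Total: 3 + 4 + 3 = 10.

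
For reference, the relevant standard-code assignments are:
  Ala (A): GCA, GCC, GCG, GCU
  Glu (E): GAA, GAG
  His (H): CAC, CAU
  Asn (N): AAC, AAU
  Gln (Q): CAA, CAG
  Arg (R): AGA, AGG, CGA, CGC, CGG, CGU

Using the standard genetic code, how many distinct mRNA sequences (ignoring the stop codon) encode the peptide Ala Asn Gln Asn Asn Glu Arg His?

1536

Ala: 4 codons.
Asn: 2 codons.
Gln: 2 codons.
Asn: 2 codons.
Asn: 2 codons.
Glu: 2 codons.
Arg: 6 codons.
His: 2 codons.
4 × 2 × 2 × 2 × 2 × 2 × 6 × 2 = 1536.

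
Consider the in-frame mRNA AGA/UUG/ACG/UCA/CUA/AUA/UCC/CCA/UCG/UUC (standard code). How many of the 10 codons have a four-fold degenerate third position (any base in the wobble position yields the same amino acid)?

Codon 1 AGA (Arg): third position 2-fold.
Codon 2 UUG (Leu): third position 2-fold.
Codon 3 ACG (Thr): third position 4-fold.
Codon 4 UCA (Ser): third position 4-fold.
Codon 5 CUA (Leu): third position 4-fold.
Codon 6 AUA (Ile): third position 3-fold.
Codon 7 UCC (Ser): third position 4-fold.
Codon 8 CCA (Pro): third position 4-fold.
Codon 9 UCG (Ser): third position 4-fold.
Codon 10 UUC (Phe): third position 2-fold.
Four-fold degenerate third positions: 6.

6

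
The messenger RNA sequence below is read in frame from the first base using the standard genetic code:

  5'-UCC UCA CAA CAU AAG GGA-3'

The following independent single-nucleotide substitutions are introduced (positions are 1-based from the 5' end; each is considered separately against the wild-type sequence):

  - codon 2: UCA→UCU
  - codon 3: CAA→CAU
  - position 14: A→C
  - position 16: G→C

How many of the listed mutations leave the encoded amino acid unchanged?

Codon 2: UCA (Ser) → UCU (Ser) — synonymous.
Codon 3: CAA (Gln) → CAU (His) — missense.
Codon 5: AAG (Lys) → ACG (Thr) — missense.
Codon 6: GGA (Gly) → CGA (Arg) — missense.
Synonymous: 1 of 4.

1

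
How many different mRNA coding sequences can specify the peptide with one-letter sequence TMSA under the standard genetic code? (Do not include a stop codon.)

96

Thr: 4 codons.
Met: 1 codon.
Ser: 6 codons.
Ala: 4 codons.
4 × 1 × 6 × 4 = 96.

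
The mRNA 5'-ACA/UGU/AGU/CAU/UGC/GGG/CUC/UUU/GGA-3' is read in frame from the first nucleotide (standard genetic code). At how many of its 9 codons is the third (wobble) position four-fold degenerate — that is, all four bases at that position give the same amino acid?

4

Codon 1 ACA (Thr): third position 4-fold.
Codon 2 UGU (Cys): third position 2-fold.
Codon 3 AGU (Ser): third position 2-fold.
Codon 4 CAU (His): third position 2-fold.
Codon 5 UGC (Cys): third position 2-fold.
Codon 6 GGG (Gly): third position 4-fold.
Codon 7 CUC (Leu): third position 4-fold.
Codon 8 UUU (Phe): third position 2-fold.
Codon 9 GGA (Gly): third position 4-fold.
Four-fold degenerate third positions: 4.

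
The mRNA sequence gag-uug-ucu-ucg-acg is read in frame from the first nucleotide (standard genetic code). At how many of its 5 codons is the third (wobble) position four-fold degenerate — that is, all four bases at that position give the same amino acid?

Codon 1 GAG (Glu): third position 2-fold.
Codon 2 UUG (Leu): third position 2-fold.
Codon 3 UCU (Ser): third position 4-fold.
Codon 4 UCG (Ser): third position 4-fold.
Codon 5 ACG (Thr): third position 4-fold.
Four-fold degenerate third positions: 3.

3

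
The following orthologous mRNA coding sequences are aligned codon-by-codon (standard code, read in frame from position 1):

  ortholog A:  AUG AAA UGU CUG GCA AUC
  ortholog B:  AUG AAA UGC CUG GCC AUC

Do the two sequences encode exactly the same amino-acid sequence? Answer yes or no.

yes

Codon 1: AUG Met / AUG Met — identical.
Codon 2: AAA Lys / AAA Lys — identical.
Codon 3: UGU Cys / UGC Cys — synonymous.
Codon 4: CUG Leu / CUG Leu — identical.
Codon 5: GCA Ala / GCC Ala — synonymous.
Codon 6: AUC Ile / AUC Ile — identical.
Nonsynonymous differences: 0 → same protein.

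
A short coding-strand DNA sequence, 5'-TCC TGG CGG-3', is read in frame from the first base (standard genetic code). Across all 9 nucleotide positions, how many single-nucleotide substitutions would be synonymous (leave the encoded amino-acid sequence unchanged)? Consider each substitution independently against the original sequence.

7

Codon 1 (TCC, Ser): 3 synonymous substitutions.
Codon 2 (TGG, Trp): 0 synonymous substitutions.
Codon 3 (CGG, Arg): 4 synonymous substitutions.
Total: 3 + 0 + 4 = 7.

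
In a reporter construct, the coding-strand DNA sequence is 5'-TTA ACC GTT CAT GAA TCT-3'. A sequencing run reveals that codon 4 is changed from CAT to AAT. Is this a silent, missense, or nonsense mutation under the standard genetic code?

missense

Position 10 falls in codon 4: CAT → His.
After the substitution the codon is AAT → Asn.
His ≠ Asn, so this is a missense mutation.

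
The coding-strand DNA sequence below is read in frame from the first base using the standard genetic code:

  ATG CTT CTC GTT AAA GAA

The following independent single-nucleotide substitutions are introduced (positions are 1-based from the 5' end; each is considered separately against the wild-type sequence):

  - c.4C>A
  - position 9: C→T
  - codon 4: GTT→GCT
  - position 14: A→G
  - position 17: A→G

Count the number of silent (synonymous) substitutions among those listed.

1

Codon 2: CTT (Leu) → ATT (Ile) — missense.
Codon 3: CTC (Leu) → CTT (Leu) — synonymous.
Codon 4: GTT (Val) → GCT (Ala) — missense.
Codon 5: AAA (Lys) → AGA (Arg) — missense.
Codon 6: GAA (Glu) → GGA (Gly) — missense.
Synonymous: 1 of 5.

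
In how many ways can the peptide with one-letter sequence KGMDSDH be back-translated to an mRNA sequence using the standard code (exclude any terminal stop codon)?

384

Lys: 2 codons.
Gly: 4 codons.
Met: 1 codon.
Asp: 2 codons.
Ser: 6 codons.
Asp: 2 codons.
His: 2 codons.
2 × 4 × 1 × 2 × 6 × 2 × 2 = 384.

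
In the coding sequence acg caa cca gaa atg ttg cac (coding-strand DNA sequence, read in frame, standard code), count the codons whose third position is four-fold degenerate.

Codon 1 ACG (Thr): third position 4-fold.
Codon 2 CAA (Gln): third position 2-fold.
Codon 3 CCA (Pro): third position 4-fold.
Codon 4 GAA (Glu): third position 2-fold.
Codon 5 ATG (Met): third position 1-fold.
Codon 6 TTG (Leu): third position 2-fold.
Codon 7 CAC (His): third position 2-fold.
Four-fold degenerate third positions: 2.

2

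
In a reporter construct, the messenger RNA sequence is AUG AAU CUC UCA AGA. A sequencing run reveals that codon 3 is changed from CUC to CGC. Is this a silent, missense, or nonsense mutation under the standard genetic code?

Position 8 falls in codon 3: CUC → Leu.
After the substitution the codon is CGC → Arg.
Leu ≠ Arg, so this is a missense mutation.

missense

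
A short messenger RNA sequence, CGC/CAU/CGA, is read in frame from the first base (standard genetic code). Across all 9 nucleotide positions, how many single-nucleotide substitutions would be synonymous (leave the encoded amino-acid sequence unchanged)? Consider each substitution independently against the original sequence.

8

Codon 1 (CGC, Arg): 3 synonymous substitutions.
Codon 2 (CAU, His): 1 synonymous substitution.
Codon 3 (CGA, Arg): 4 synonymous substitutions.
Total: 3 + 1 + 4 = 8.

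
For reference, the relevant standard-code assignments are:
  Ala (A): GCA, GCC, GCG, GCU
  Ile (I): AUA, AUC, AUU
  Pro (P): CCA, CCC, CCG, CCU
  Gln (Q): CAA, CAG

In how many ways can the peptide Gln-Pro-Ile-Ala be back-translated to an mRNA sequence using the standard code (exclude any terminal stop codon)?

96

Gln: 2 codons.
Pro: 4 codons.
Ile: 3 codons.
Ala: 4 codons.
2 × 4 × 3 × 4 = 96.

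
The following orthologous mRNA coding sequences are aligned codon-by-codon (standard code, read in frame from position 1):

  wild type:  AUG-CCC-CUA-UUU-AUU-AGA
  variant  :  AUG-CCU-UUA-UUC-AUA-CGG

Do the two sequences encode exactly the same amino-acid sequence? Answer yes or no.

yes

Codon 1: AUG Met / AUG Met — identical.
Codon 2: CCC Pro / CCU Pro — synonymous.
Codon 3: CUA Leu / UUA Leu — synonymous.
Codon 4: UUU Phe / UUC Phe — synonymous.
Codon 5: AUU Ile / AUA Ile — synonymous.
Codon 6: AGA Arg / CGG Arg — synonymous.
Nonsynonymous differences: 0 → same protein.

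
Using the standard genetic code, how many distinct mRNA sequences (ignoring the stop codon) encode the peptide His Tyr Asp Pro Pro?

128

His: 2 codons.
Tyr: 2 codons.
Asp: 2 codons.
Pro: 4 codons.
Pro: 4 codons.
2 × 2 × 2 × 4 × 4 = 128.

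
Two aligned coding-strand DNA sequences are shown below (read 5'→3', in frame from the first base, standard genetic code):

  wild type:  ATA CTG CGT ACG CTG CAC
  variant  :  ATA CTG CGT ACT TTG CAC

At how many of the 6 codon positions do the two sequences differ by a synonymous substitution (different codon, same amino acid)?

2

Codon 1: ATA Ile / ATA Ile — identical.
Codon 2: CTG Leu / CTG Leu — identical.
Codon 3: CGT Arg / CGT Arg — identical.
Codon 4: ACG Thr / ACT Thr — synonymous.
Codon 5: CTG Leu / TTG Leu — synonymous.
Codon 6: CAC His / CAC His — identical.
Synonymous differences: 2.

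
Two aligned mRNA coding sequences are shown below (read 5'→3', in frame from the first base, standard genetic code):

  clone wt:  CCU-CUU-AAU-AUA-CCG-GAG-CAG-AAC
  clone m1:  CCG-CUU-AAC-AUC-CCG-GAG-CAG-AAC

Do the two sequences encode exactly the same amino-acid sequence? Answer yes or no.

Codon 1: CCU Pro / CCG Pro — synonymous.
Codon 2: CUU Leu / CUU Leu — identical.
Codon 3: AAU Asn / AAC Asn — synonymous.
Codon 4: AUA Ile / AUC Ile — synonymous.
Codon 5: CCG Pro / CCG Pro — identical.
Codon 6: GAG Glu / GAG Glu — identical.
Codon 7: CAG Gln / CAG Gln — identical.
Codon 8: AAC Asn / AAC Asn — identical.
Nonsynonymous differences: 0 → same protein.

yes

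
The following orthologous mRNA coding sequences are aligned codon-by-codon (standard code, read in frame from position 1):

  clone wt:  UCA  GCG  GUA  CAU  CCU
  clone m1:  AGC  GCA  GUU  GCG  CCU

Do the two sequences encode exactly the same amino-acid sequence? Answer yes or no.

no

Codon 1: UCA Ser / AGC Ser — synonymous.
Codon 2: GCG Ala / GCA Ala — synonymous.
Codon 3: GUA Val / GUU Val — synonymous.
Codon 4: CAU His / GCG Ala — nonsynonymous.
Codon 5: CCU Pro / CCU Pro — identical.
Nonsynonymous differences: 1 → different protein.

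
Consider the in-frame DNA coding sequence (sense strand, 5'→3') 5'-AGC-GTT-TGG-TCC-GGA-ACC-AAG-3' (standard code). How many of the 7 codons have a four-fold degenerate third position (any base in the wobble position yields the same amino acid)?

4

Codon 1 AGC (Ser): third position 2-fold.
Codon 2 GTT (Val): third position 4-fold.
Codon 3 TGG (Trp): third position 1-fold.
Codon 4 TCC (Ser): third position 4-fold.
Codon 5 GGA (Gly): third position 4-fold.
Codon 6 ACC (Thr): third position 4-fold.
Codon 7 AAG (Lys): third position 2-fold.
Four-fold degenerate third positions: 4.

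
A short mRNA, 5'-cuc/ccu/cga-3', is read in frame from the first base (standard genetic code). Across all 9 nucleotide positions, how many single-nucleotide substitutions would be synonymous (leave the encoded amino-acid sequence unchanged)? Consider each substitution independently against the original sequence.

10

Codon 1 (CUC, Leu): 3 synonymous substitutions.
Codon 2 (CCU, Pro): 3 synonymous substitutions.
Codon 3 (CGA, Arg): 4 synonymous substitutions.
Total: 3 + 3 + 4 = 10.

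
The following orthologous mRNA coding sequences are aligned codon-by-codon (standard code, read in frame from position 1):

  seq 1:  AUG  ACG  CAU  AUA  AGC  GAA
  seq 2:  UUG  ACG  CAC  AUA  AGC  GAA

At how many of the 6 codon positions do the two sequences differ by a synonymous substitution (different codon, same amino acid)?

1

Codon 1: AUG Met / UUG Leu — nonsynonymous.
Codon 2: ACG Thr / ACG Thr — identical.
Codon 3: CAU His / CAC His — synonymous.
Codon 4: AUA Ile / AUA Ile — identical.
Codon 5: AGC Ser / AGC Ser — identical.
Codon 6: GAA Glu / GAA Glu — identical.
Synonymous differences: 1.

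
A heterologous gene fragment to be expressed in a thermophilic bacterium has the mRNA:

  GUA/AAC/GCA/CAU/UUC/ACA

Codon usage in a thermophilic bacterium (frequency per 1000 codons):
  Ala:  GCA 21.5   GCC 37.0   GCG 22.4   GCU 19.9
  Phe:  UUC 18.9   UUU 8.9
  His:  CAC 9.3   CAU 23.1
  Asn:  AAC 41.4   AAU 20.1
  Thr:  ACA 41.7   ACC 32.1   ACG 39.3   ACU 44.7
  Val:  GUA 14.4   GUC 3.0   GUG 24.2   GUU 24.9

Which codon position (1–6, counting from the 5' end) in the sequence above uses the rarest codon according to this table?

Codon 1 GUA (Val): 14.4 per 1000.
Codon 2 AAC (Asn): 41.4 per 1000.
Codon 3 GCA (Ala): 21.5 per 1000.
Codon 4 CAU (His): 23.1 per 1000.
Codon 5 UUC (Phe): 18.9 per 1000.
Codon 6 ACA (Thr): 41.7 per 1000.
Lowest frequency is 14.4 at codon 1.

1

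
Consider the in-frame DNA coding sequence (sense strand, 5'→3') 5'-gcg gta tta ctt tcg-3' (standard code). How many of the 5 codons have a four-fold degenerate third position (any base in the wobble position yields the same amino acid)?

4

Codon 1 GCG (Ala): third position 4-fold.
Codon 2 GTA (Val): third position 4-fold.
Codon 3 TTA (Leu): third position 2-fold.
Codon 4 CTT (Leu): third position 4-fold.
Codon 5 TCG (Ser): third position 4-fold.
Four-fold degenerate third positions: 4.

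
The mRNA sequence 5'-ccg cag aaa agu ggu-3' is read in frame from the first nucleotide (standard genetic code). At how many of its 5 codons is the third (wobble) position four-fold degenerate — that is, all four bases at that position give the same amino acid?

2

Codon 1 CCG (Pro): third position 4-fold.
Codon 2 CAG (Gln): third position 2-fold.
Codon 3 AAA (Lys): third position 2-fold.
Codon 4 AGU (Ser): third position 2-fold.
Codon 5 GGU (Gly): third position 4-fold.
Four-fold degenerate third positions: 2.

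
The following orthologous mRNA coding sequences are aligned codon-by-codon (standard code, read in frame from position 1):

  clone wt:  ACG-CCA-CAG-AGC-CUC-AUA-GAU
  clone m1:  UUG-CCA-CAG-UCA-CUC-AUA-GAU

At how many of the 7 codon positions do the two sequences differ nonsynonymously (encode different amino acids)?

1

Codon 1: ACG Thr / UUG Leu — nonsynonymous.
Codon 2: CCA Pro / CCA Pro — identical.
Codon 3: CAG Gln / CAG Gln — identical.
Codon 4: AGC Ser / UCA Ser — synonymous.
Codon 5: CUC Leu / CUC Leu — identical.
Codon 6: AUA Ile / AUA Ile — identical.
Codon 7: GAU Asp / GAU Asp — identical.
Nonsynonymous differences: 1.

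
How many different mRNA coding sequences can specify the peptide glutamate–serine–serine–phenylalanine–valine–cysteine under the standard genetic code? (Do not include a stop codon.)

1152

Glu: 2 codons.
Ser: 6 codons.
Ser: 6 codons.
Phe: 2 codons.
Val: 4 codons.
Cys: 2 codons.
2 × 6 × 6 × 2 × 4 × 2 = 1152.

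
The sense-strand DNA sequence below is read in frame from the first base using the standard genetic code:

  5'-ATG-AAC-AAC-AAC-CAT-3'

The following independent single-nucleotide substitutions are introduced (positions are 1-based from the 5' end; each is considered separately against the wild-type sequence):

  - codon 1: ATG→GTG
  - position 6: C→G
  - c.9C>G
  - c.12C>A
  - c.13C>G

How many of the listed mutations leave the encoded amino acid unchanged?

Codon 1: ATG (Met) → GTG (Val) — missense.
Codon 2: AAC (Asn) → AAG (Lys) — missense.
Codon 3: AAC (Asn) → AAG (Lys) — missense.
Codon 4: AAC (Asn) → AAA (Lys) — missense.
Codon 5: CAT (His) → GAT (Asp) — missense.
Synonymous: 0 of 5.

0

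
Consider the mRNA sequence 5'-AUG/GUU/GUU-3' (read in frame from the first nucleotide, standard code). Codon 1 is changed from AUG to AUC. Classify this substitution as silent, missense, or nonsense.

Position 3 falls in codon 1: AUG → Met.
After the substitution the codon is AUC → Ile.
Met ≠ Ile, so this is a missense mutation.

missense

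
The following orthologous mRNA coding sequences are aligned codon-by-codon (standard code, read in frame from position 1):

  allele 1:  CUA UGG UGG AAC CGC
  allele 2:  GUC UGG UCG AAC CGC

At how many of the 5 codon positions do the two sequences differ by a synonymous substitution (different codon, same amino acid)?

0

Codon 1: CUA Leu / GUC Val — nonsynonymous.
Codon 2: UGG Trp / UGG Trp — identical.
Codon 3: UGG Trp / UCG Ser — nonsynonymous.
Codon 4: AAC Asn / AAC Asn — identical.
Codon 5: CGC Arg / CGC Arg — identical.
Synonymous differences: 0.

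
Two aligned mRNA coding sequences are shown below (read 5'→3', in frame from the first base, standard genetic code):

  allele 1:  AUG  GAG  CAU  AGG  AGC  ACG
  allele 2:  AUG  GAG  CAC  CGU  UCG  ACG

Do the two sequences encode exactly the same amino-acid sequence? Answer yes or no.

yes

Codon 1: AUG Met / AUG Met — identical.
Codon 2: GAG Glu / GAG Glu — identical.
Codon 3: CAU His / CAC His — synonymous.
Codon 4: AGG Arg / CGU Arg — synonymous.
Codon 5: AGC Ser / UCG Ser — synonymous.
Codon 6: ACG Thr / ACG Thr — identical.
Nonsynonymous differences: 0 → same protein.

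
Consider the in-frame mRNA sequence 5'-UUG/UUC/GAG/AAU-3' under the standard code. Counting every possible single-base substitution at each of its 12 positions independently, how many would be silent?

Codon 1 (UUG, Leu): 2 synonymous substitutions.
Codon 2 (UUC, Phe): 1 synonymous substitution.
Codon 3 (GAG, Glu): 1 synonymous substitution.
Codon 4 (AAU, Asn): 1 synonymous substitution.
Total: 2 + 1 + 1 + 1 = 5.

5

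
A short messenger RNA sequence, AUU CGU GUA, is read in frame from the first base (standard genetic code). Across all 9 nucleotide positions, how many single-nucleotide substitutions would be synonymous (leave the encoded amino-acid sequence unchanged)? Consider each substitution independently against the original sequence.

Codon 1 (AUU, Ile): 2 synonymous substitutions.
Codon 2 (CGU, Arg): 3 synonymous substitutions.
Codon 3 (GUA, Val): 3 synonymous substitutions.
Total: 2 + 3 + 3 = 8.

8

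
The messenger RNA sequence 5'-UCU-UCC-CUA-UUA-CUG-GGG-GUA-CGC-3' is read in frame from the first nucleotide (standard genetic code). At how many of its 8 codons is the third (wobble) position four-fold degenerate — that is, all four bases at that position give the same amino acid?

Codon 1 UCU (Ser): third position 4-fold.
Codon 2 UCC (Ser): third position 4-fold.
Codon 3 CUA (Leu): third position 4-fold.
Codon 4 UUA (Leu): third position 2-fold.
Codon 5 CUG (Leu): third position 4-fold.
Codon 6 GGG (Gly): third position 4-fold.
Codon 7 GUA (Val): third position 4-fold.
Codon 8 CGC (Arg): third position 4-fold.
Four-fold degenerate third positions: 7.

7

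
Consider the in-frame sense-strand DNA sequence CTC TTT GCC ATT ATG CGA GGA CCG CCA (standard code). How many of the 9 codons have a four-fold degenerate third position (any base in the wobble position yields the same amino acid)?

6

Codon 1 CTC (Leu): third position 4-fold.
Codon 2 TTT (Phe): third position 2-fold.
Codon 3 GCC (Ala): third position 4-fold.
Codon 4 ATT (Ile): third position 3-fold.
Codon 5 ATG (Met): third position 1-fold.
Codon 6 CGA (Arg): third position 4-fold.
Codon 7 GGA (Gly): third position 4-fold.
Codon 8 CCG (Pro): third position 4-fold.
Codon 9 CCA (Pro): third position 4-fold.
Four-fold degenerate third positions: 6.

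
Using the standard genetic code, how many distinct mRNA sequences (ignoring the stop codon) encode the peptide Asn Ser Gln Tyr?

48

Asn: 2 codons.
Ser: 6 codons.
Gln: 2 codons.
Tyr: 2 codons.
2 × 6 × 2 × 2 = 48.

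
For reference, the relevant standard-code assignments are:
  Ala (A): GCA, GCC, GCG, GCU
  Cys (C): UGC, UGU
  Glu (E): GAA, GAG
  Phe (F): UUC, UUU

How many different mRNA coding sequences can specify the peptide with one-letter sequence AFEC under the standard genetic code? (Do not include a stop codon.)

Ala: 4 codons.
Phe: 2 codons.
Glu: 2 codons.
Cys: 2 codons.
4 × 2 × 2 × 2 = 32.

32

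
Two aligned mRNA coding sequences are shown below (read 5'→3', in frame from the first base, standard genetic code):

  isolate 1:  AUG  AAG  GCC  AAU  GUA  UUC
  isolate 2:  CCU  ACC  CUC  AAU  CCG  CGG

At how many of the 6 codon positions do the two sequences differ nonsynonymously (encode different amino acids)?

5

Codon 1: AUG Met / CCU Pro — nonsynonymous.
Codon 2: AAG Lys / ACC Thr — nonsynonymous.
Codon 3: GCC Ala / CUC Leu — nonsynonymous.
Codon 4: AAU Asn / AAU Asn — identical.
Codon 5: GUA Val / CCG Pro — nonsynonymous.
Codon 6: UUC Phe / CGG Arg — nonsynonymous.
Nonsynonymous differences: 5.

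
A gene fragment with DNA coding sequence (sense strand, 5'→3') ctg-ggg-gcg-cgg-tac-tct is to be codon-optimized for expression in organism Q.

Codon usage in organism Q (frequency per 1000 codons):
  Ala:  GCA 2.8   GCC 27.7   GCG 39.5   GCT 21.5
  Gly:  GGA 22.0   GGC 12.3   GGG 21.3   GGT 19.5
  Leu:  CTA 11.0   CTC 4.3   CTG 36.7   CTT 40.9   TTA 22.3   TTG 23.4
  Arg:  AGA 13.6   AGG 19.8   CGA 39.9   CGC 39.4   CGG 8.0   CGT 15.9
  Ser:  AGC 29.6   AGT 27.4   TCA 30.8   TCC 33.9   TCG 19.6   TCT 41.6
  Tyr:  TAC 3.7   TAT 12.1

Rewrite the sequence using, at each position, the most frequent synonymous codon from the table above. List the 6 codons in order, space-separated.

Codon 1 (Leu): best is CTT at 40.9.
Codon 2 (Gly): best is GGA at 22.0.
Codon 3 (Ala): best is GCG at 39.5.
Codon 4 (Arg): best is CGA at 39.9.
Codon 5 (Tyr): best is TAT at 12.1.
Codon 6 (Ser): best is TCT at 41.6.

CTT GGA GCG CGA TAT TCT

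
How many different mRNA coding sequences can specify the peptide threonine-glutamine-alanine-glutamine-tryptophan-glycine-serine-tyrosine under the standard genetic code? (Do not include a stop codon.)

3072

Thr: 4 codons.
Gln: 2 codons.
Ala: 4 codons.
Gln: 2 codons.
Trp: 1 codon.
Gly: 4 codons.
Ser: 6 codons.
Tyr: 2 codons.
4 × 2 × 4 × 2 × 1 × 4 × 6 × 2 = 3072.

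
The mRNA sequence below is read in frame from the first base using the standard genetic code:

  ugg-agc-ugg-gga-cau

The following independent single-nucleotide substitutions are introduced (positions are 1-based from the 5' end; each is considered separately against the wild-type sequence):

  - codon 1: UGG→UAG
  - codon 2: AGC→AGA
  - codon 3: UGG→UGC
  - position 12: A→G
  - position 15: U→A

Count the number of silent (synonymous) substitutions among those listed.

1

Codon 1: UGG (Trp) → UAG (Stop) — nonsense.
Codon 2: AGC (Ser) → AGA (Arg) — missense.
Codon 3: UGG (Trp) → UGC (Cys) — missense.
Codon 4: GGA (Gly) → GGG (Gly) — synonymous.
Codon 5: CAU (His) → CAA (Gln) — missense.
Synonymous: 1 of 5.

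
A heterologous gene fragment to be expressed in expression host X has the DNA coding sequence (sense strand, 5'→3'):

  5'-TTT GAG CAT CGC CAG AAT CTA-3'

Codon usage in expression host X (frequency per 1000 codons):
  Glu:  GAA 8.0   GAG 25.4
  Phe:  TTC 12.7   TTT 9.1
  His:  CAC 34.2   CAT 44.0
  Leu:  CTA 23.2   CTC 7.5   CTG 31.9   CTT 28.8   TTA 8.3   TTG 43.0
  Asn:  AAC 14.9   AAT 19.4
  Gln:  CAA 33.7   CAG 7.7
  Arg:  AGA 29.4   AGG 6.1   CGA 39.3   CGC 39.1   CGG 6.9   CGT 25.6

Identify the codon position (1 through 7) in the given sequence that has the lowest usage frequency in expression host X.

5

Codon 1 TTT (Phe): 9.1 per 1000.
Codon 2 GAG (Glu): 25.4 per 1000.
Codon 3 CAT (His): 44.0 per 1000.
Codon 4 CGC (Arg): 39.1 per 1000.
Codon 5 CAG (Gln): 7.7 per 1000.
Codon 6 AAT (Asn): 19.4 per 1000.
Codon 7 CTA (Leu): 23.2 per 1000.
Lowest frequency is 7.7 at codon 5.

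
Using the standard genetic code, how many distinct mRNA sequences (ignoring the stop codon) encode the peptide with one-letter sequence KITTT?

Lys: 2 codons.
Ile: 3 codons.
Thr: 4 codons.
Thr: 4 codons.
Thr: 4 codons.
2 × 3 × 4 × 4 × 4 = 384.

384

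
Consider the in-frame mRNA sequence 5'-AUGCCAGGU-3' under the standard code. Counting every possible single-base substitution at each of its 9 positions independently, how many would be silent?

Codon 1 (AUG, Met): 0 synonymous substitutions.
Codon 2 (CCA, Pro): 3 synonymous substitutions.
Codon 3 (GGU, Gly): 3 synonymous substitutions.
Total: 0 + 3 + 3 = 6.

6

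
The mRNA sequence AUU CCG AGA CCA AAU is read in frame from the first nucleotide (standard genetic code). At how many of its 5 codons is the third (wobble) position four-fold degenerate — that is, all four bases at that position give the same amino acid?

2

Codon 1 AUU (Ile): third position 3-fold.
Codon 2 CCG (Pro): third position 4-fold.
Codon 3 AGA (Arg): third position 2-fold.
Codon 4 CCA (Pro): third position 4-fold.
Codon 5 AAU (Asn): third position 2-fold.
Four-fold degenerate third positions: 2.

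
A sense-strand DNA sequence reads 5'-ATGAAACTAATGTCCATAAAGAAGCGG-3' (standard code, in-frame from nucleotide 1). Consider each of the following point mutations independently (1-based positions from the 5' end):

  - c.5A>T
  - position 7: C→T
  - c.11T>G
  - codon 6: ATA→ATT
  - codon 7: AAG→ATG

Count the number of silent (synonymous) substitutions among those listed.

Codon 2: AAA (Lys) → ATA (Ile) — missense.
Codon 3: CTA (Leu) → TTA (Leu) — synonymous.
Codon 4: ATG (Met) → AGG (Arg) — missense.
Codon 6: ATA (Ile) → ATT (Ile) — synonymous.
Codon 7: AAG (Lys) → ATG (Met) — missense.
Synonymous: 2 of 5.

2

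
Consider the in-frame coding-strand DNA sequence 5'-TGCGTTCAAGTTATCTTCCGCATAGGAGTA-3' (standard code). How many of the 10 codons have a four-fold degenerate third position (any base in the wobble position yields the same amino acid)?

5

Codon 1 TGC (Cys): third position 2-fold.
Codon 2 GTT (Val): third position 4-fold.
Codon 3 CAA (Gln): third position 2-fold.
Codon 4 GTT (Val): third position 4-fold.
Codon 5 ATC (Ile): third position 3-fold.
Codon 6 TTC (Phe): third position 2-fold.
Codon 7 CGC (Arg): third position 4-fold.
Codon 8 ATA (Ile): third position 3-fold.
Codon 9 GGA (Gly): third position 4-fold.
Codon 10 GTA (Val): third position 4-fold.
Four-fold degenerate third positions: 5.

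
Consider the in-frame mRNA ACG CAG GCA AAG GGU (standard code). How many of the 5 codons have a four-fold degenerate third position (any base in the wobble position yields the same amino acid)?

3

Codon 1 ACG (Thr): third position 4-fold.
Codon 2 CAG (Gln): third position 2-fold.
Codon 3 GCA (Ala): third position 4-fold.
Codon 4 AAG (Lys): third position 2-fold.
Codon 5 GGU (Gly): third position 4-fold.
Four-fold degenerate third positions: 3.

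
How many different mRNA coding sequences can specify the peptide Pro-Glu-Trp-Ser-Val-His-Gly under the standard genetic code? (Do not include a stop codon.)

Pro: 4 codons.
Glu: 2 codons.
Trp: 1 codon.
Ser: 6 codons.
Val: 4 codons.
His: 2 codons.
Gly: 4 codons.
4 × 2 × 1 × 6 × 4 × 2 × 4 = 1536.

1536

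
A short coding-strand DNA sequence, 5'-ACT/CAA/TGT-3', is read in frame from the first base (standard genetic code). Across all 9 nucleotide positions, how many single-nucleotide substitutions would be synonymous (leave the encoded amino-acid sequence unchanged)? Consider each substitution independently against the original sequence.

5

Codon 1 (ACT, Thr): 3 synonymous substitutions.
Codon 2 (CAA, Gln): 1 synonymous substitution.
Codon 3 (TGT, Cys): 1 synonymous substitution.
Total: 3 + 1 + 1 = 5.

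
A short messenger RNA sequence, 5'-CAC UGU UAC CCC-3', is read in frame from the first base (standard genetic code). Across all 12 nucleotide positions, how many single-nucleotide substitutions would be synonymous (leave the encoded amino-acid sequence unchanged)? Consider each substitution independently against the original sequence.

Codon 1 (CAC, His): 1 synonymous substitution.
Codon 2 (UGU, Cys): 1 synonymous substitution.
Codon 3 (UAC, Tyr): 1 synonymous substitution.
Codon 4 (CCC, Pro): 3 synonymous substitutions.
Total: 1 + 1 + 1 + 3 = 6.

6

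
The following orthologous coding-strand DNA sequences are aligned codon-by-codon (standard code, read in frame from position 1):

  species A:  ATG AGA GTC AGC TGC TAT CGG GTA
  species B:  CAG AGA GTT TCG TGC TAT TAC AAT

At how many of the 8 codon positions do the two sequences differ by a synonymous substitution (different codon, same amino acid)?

Codon 1: ATG Met / CAG Gln — nonsynonymous.
Codon 2: AGA Arg / AGA Arg — identical.
Codon 3: GTC Val / GTT Val — synonymous.
Codon 4: AGC Ser / TCG Ser — synonymous.
Codon 5: TGC Cys / TGC Cys — identical.
Codon 6: TAT Tyr / TAT Tyr — identical.
Codon 7: CGG Arg / TAC Tyr — nonsynonymous.
Codon 8: GTA Val / AAT Asn — nonsynonymous.
Synonymous differences: 2.

2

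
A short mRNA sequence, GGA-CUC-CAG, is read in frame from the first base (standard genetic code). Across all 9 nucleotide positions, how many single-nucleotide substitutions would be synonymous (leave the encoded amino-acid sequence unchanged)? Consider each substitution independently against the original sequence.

Codon 1 (GGA, Gly): 3 synonymous substitutions.
Codon 2 (CUC, Leu): 3 synonymous substitutions.
Codon 3 (CAG, Gln): 1 synonymous substitution.
Total: 3 + 3 + 1 = 7.

7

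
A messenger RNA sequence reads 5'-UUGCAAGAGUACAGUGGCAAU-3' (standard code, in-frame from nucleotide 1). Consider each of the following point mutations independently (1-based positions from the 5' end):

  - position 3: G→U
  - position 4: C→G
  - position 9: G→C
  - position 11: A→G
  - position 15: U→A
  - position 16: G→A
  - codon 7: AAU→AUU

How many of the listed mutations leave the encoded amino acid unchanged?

0

Codon 1: UUG (Leu) → UUU (Phe) — missense.
Codon 2: CAA (Gln) → GAA (Glu) — missense.
Codon 3: GAG (Glu) → GAC (Asp) — missense.
Codon 4: UAC (Tyr) → UGC (Cys) — missense.
Codon 5: AGU (Ser) → AGA (Arg) — missense.
Codon 6: GGC (Gly) → AGC (Ser) — missense.
Codon 7: AAU (Asn) → AUU (Ile) — missense.
Synonymous: 0 of 7.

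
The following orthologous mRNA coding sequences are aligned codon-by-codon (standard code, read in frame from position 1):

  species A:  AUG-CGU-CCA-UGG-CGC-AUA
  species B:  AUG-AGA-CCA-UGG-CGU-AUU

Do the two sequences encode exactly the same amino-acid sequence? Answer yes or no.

Codon 1: AUG Met / AUG Met — identical.
Codon 2: CGU Arg / AGA Arg — synonymous.
Codon 3: CCA Pro / CCA Pro — identical.
Codon 4: UGG Trp / UGG Trp — identical.
Codon 5: CGC Arg / CGU Arg — synonymous.
Codon 6: AUA Ile / AUU Ile — synonymous.
Nonsynonymous differences: 0 → same protein.

yes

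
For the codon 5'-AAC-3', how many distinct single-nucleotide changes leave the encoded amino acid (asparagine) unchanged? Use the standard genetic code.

Position 1: none → 0 synonymous.
Position 2: none → 0 synonymous.
Position 3: AAT → 1 synonymous.
Total: 0 + 0 + 1 = 1.

1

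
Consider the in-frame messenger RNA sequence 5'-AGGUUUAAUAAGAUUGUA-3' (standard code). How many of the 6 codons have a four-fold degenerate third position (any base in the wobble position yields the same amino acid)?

1

Codon 1 AGG (Arg): third position 2-fold.
Codon 2 UUU (Phe): third position 2-fold.
Codon 3 AAU (Asn): third position 2-fold.
Codon 4 AAG (Lys): third position 2-fold.
Codon 5 AUU (Ile): third position 3-fold.
Codon 6 GUA (Val): third position 4-fold.
Four-fold degenerate third positions: 1.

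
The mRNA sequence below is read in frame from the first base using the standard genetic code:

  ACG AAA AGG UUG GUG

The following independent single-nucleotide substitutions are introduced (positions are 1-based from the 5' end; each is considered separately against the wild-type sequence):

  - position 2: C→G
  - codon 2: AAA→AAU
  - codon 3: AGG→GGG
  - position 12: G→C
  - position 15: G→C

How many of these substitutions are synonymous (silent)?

1

Codon 1: ACG (Thr) → AGG (Arg) — missense.
Codon 2: AAA (Lys) → AAU (Asn) — missense.
Codon 3: AGG (Arg) → GGG (Gly) — missense.
Codon 4: UUG (Leu) → UUC (Phe) — missense.
Codon 5: GUG (Val) → GUC (Val) — synonymous.
Synonymous: 1 of 5.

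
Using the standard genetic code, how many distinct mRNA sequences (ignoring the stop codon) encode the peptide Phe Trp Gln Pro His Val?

128

Phe: 2 codons.
Trp: 1 codon.
Gln: 2 codons.
Pro: 4 codons.
His: 2 codons.
Val: 4 codons.
2 × 1 × 2 × 4 × 2 × 4 = 128.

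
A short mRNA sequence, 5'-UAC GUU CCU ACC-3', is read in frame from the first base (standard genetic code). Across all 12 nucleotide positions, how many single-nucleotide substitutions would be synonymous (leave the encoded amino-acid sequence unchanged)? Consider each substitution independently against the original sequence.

10

Codon 1 (UAC, Tyr): 1 synonymous substitution.
Codon 2 (GUU, Val): 3 synonymous substitutions.
Codon 3 (CCU, Pro): 3 synonymous substitutions.
Codon 4 (ACC, Thr): 3 synonymous substitutions.
Total: 1 + 3 + 3 + 3 = 10.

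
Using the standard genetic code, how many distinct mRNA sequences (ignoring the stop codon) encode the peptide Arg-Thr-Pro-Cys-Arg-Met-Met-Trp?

1152

Arg: 6 codons.
Thr: 4 codons.
Pro: 4 codons.
Cys: 2 codons.
Arg: 6 codons.
Met: 1 codon.
Met: 1 codon.
Trp: 1 codon.
6 × 4 × 4 × 2 × 6 × 1 × 1 × 1 = 1152.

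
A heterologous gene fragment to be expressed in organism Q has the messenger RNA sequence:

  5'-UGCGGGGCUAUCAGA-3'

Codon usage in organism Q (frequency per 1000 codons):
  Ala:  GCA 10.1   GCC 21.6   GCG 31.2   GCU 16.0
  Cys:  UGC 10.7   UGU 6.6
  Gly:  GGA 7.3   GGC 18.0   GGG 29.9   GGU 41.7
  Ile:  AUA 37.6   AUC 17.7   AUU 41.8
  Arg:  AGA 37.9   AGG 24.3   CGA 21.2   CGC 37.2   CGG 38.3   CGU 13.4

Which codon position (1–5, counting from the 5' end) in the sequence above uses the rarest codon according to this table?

1

Codon 1 UGC (Cys): 10.7 per 1000.
Codon 2 GGG (Gly): 29.9 per 1000.
Codon 3 GCU (Ala): 16.0 per 1000.
Codon 4 AUC (Ile): 17.7 per 1000.
Codon 5 AGA (Arg): 37.9 per 1000.
Lowest frequency is 10.7 at codon 1.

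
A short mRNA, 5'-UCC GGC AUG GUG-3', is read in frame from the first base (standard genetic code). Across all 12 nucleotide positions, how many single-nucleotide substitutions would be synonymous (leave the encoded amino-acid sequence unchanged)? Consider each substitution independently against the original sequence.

9

Codon 1 (UCC, Ser): 3 synonymous substitutions.
Codon 2 (GGC, Gly): 3 synonymous substitutions.
Codon 3 (AUG, Met): 0 synonymous substitutions.
Codon 4 (GUG, Val): 3 synonymous substitutions.
Total: 3 + 3 + 0 + 3 = 9.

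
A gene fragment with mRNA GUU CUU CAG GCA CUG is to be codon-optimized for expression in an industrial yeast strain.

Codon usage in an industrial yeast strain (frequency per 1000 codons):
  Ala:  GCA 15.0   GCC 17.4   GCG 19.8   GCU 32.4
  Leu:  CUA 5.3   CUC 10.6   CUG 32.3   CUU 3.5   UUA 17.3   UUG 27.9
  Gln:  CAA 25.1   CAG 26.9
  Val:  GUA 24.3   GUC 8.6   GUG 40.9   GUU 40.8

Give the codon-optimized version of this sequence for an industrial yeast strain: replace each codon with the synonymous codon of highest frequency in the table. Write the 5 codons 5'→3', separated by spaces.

GUG CUG CAG GCU CUG

Codon 1 (Val): best is GUG at 40.9.
Codon 2 (Leu): best is CUG at 32.3.
Codon 3 (Gln): best is CAG at 26.9.
Codon 4 (Ala): best is GCU at 32.4.
Codon 5 (Leu): best is CUG at 32.3.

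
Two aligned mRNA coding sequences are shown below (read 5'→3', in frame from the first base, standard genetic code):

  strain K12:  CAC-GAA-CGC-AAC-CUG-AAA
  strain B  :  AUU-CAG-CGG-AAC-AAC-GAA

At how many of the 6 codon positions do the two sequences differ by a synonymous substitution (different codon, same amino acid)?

1

Codon 1: CAC His / AUU Ile — nonsynonymous.
Codon 2: GAA Glu / CAG Gln — nonsynonymous.
Codon 3: CGC Arg / CGG Arg — synonymous.
Codon 4: AAC Asn / AAC Asn — identical.
Codon 5: CUG Leu / AAC Asn — nonsynonymous.
Codon 6: AAA Lys / GAA Glu — nonsynonymous.
Synonymous differences: 1.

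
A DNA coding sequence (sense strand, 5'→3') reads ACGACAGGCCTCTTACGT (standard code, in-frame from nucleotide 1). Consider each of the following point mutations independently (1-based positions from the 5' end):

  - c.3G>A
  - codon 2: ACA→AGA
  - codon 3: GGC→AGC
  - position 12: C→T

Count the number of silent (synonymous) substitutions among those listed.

2

Codon 1: ACG (Thr) → ACA (Thr) — synonymous.
Codon 2: ACA (Thr) → AGA (Arg) — missense.
Codon 3: GGC (Gly) → AGC (Ser) — missense.
Codon 4: CTC (Leu) → CTT (Leu) — synonymous.
Synonymous: 2 of 4.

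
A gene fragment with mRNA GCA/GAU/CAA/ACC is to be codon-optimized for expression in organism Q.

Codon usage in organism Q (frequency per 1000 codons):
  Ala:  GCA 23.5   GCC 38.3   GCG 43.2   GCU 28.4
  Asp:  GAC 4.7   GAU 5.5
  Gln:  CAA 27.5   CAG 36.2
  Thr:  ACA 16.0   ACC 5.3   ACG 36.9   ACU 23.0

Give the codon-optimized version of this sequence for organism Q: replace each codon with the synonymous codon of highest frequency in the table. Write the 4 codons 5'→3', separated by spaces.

Codon 1 (Ala): best is GCG at 43.2.
Codon 2 (Asp): best is GAU at 5.5.
Codon 3 (Gln): best is CAG at 36.2.
Codon 4 (Thr): best is ACG at 36.9.

GCG GAU CAG ACG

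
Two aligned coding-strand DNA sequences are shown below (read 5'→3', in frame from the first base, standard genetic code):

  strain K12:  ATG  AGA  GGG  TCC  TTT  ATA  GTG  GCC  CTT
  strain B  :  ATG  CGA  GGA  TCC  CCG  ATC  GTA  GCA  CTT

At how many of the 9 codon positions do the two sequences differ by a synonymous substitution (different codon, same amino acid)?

5

Codon 1: ATG Met / ATG Met — identical.
Codon 2: AGA Arg / CGA Arg — synonymous.
Codon 3: GGG Gly / GGA Gly — synonymous.
Codon 4: TCC Ser / TCC Ser — identical.
Codon 5: TTT Phe / CCG Pro — nonsynonymous.
Codon 6: ATA Ile / ATC Ile — synonymous.
Codon 7: GTG Val / GTA Val — synonymous.
Codon 8: GCC Ala / GCA Ala — synonymous.
Codon 9: CTT Leu / CTT Leu — identical.
Synonymous differences: 5.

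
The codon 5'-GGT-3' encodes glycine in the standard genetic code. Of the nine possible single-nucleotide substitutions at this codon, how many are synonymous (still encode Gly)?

3

Position 1: none → 0 synonymous.
Position 2: none → 0 synonymous.
Position 3: GGC, GGA, GGG → 3 synonymous.
Total: 0 + 0 + 3 = 3.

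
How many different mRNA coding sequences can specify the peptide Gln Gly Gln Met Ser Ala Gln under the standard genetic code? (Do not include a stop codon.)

Gln: 2 codons.
Gly: 4 codons.
Gln: 2 codons.
Met: 1 codon.
Ser: 6 codons.
Ala: 4 codons.
Gln: 2 codons.
2 × 4 × 2 × 1 × 6 × 4 × 2 = 768.

768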